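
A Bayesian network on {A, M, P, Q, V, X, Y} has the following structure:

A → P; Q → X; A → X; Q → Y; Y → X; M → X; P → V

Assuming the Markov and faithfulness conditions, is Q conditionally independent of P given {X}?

We examine all 2 paths between Q and P:
Path 1: Q → Y → X ← A → P
  Y is a chain and Y is not conditioned on; X is a collider and X is conditioned on, which opens it; A is a fork and A is not conditioned on — no node blocks this path, so it is active.
Path 2: Q → X ← A → P
  X is a collider and X is conditioned on, which opens it; A is a fork and A is not conditioned on — no node blocks this path, so it is active.
Because an active path exists, Q and P are not d-separated.

No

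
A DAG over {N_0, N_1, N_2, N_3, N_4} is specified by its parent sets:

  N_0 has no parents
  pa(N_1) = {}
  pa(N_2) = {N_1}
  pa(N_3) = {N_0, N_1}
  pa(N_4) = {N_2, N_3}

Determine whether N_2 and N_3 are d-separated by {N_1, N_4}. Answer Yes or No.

No — N_2 and N_3 are not d-separated given {N_1, N_4}.

There are 2 undirected paths between N_2 and N_3; checking each against the conditioning set {N_1, N_4}:
Path 1: N_2 → N_4 ← N_3
  N_4 is a collider and N_4 is conditioned on, which opens it — no node blocks this path, so it is active.
Path 2: N_2 ← N_1 → N_3
  N_1 is a fork here and N_1 is conditioned on, so the path is blocked at N_1.
Because an active path exists, N_2 and N_3 are not d-separated.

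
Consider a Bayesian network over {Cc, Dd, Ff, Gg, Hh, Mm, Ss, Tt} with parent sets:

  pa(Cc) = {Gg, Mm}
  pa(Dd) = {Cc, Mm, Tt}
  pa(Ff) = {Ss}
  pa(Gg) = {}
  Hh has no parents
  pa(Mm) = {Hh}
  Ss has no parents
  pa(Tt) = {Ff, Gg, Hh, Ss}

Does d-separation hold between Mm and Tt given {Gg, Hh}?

We examine all 5 paths between Mm and Tt:
  1. Mm ← Hh → Tt — Hh:fork[blocks] ⇒ blocked
  2. Mm → Cc → Dd ← Tt — Cc:chain[open]; Dd:collider[blocks] ⇒ blocked
  3. Mm → Cc ← Gg → Tt — Cc:collider[blocks]; Gg:fork[blocks] ⇒ blocked
  4. Mm → Dd ← Tt — Dd:collider[blocks] ⇒ blocked
  5. Mm → Dd ← Cc ← Gg → Tt — Dd:collider[blocks]; Cc:chain[open]; Gg:fork[blocks] ⇒ blocked
Every path is blocked, so Mm and Tt are d-separated given {Gg, Hh}.

Yes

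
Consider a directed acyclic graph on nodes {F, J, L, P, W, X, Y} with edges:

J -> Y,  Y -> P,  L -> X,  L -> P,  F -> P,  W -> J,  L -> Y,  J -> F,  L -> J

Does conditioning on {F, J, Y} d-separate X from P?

No

We examine all 5 paths between X and P:
Path 1: X ← L → P
  L is a fork and L is not conditioned on — no node blocks this path, so it is active.
Path 2: X ← L → J → Y → P
  J is a chain here and J is conditioned on, so the path is blocked at J.
Path 3: X ← L → J → F → P
  J is a chain here and J is conditioned on, so the path is blocked at J.
Path 4: X ← L → Y → P
  Y is a chain here and Y is conditioned on, so the path is blocked at Y.
Path 5: X ← L → Y ← J → F → P
  J is a fork here and J is conditioned on, so the path is blocked at J.
Since the path X ← L → P is active, X and P are not d-separated given {F, J, Y}.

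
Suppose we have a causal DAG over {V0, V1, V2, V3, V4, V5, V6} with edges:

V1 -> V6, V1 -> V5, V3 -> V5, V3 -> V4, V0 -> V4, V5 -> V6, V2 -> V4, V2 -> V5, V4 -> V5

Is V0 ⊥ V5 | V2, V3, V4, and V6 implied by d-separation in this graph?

Yes — V0 and V5 are d-separated given {V2, V3, V4, V6}.

We examine all 3 paths between V0 and V5:
Path 1: V0 → V4 ← V3 → V5
  V3 is a fork here and V3 is conditioned on, so the path is blocked at V3.
Path 2: V0 → V4 ← V2 → V5
  V2 is a fork here and V2 is conditioned on, so the path is blocked at V2.
Path 3: V0 → V4 → V5
  V4 is a chain here and V4 is conditioned on, so the path is blocked at V4.
Every path is blocked, so V0 and V5 are d-separated given {V2, V3, V4, V6}.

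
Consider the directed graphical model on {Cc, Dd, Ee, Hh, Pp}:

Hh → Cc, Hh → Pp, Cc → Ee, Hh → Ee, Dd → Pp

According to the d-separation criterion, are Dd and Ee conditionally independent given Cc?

Enumerating the 2 paths from Dd to Ee and testing each for blocking by {Cc}:
  1. Dd → Pp ← Hh → Ee — Pp:collider[blocks]; Hh:fork[open] ⇒ blocked
  2. Dd → Pp ← Hh → Cc → Ee — Pp:collider[blocks]; Hh:fork[open]; Cc:chain[blocks] ⇒ blocked
Every path is blocked, so Dd and Ee are d-separated given {Cc}.

Yes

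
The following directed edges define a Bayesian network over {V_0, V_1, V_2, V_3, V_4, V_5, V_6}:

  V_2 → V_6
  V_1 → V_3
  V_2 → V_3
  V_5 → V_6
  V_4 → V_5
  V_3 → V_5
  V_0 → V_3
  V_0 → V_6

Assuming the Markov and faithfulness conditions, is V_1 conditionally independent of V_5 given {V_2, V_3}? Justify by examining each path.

Yes — V_1 and V_5 are d-separated given {V_2, V_3}.

3 paths connect V_1 and V_5; each must be blocked for d-separation to hold:
Path 1: V_1 → V_3 → V_5
  V_3 is a chain here and V_3 is conditioned on, so the path is blocked at V_3.
Path 2: V_1 → V_3 ← V_2 → V_6 ← V_5
  V_2 is a fork here and V_2 is conditioned on, so the path is blocked at V_2.
Path 3: V_1 → V_3 ← V_0 → V_6 ← V_5
  V_6 is a collider here and neither V_6 nor any of its descendants is conditioned on, so the collider stays closed — the path is blocked at V_6.
Since every path is blocked, d-separation holds.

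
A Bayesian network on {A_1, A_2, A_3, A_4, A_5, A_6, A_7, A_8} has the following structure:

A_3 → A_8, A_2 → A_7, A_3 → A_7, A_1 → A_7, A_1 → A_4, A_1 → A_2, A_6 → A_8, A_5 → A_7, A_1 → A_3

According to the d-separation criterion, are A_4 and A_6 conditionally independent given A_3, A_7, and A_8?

We examine all 3 paths between A_4 and A_6:
  1. A_4 ← A_1 → A_3 → A_8 ← A_6 — A_1:fork[open]; A_3:chain[blocks]; A_8:collider[open] ⇒ blocked
  2. A_4 ← A_1 → A_2 → A_7 ← A_3 → A_8 ← A_6 — A_1:fork[open]; A_2:chain[open]; A_7:collider[open]; A_3:fork[blocks]; A_8:collider[open] ⇒ blocked
  3. A_4 ← A_1 → A_7 ← A_3 → A_8 ← A_6 — A_1:fork[open]; A_7:collider[open]; A_3:fork[blocks]; A_8:collider[open] ⇒ blocked
Every path is blocked, so A_4 and A_6 are d-separated given {A_3, A_7, A_8}.

Yes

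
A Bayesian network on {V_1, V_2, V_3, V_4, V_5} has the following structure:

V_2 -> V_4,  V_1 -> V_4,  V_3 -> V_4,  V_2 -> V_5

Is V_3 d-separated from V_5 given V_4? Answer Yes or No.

No

The only undirected path from V_3 to V_5 is:
Path 1: V_3 → V_4 ← V_2 → V_5
  V_4 is a collider and V_4 is conditioned on, which opens it; V_2 is a fork and V_2 is not conditioned on — no node blocks this path, so it is active.
Because an active path exists, V_3 and V_5 are not d-separated.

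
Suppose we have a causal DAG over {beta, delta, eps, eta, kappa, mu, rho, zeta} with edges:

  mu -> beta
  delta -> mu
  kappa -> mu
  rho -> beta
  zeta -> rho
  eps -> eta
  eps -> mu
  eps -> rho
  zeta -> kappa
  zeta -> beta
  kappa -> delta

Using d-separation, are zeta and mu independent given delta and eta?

No — zeta and mu are not d-separated given {delta, eta}.

There are 6 undirected paths between zeta and mu; checking each against the conditioning set {delta, eta}:
Path 1: zeta → beta ← mu
  beta is a collider here and neither beta nor any of its descendants is conditioned on, so the collider stays closed — the path is blocked at beta.
Path 2: zeta → beta ← rho ← eps → mu
  beta is a collider here and neither beta nor any of its descendants is conditioned on, so the collider stays closed — the path is blocked at beta.
Path 3: zeta → rho → beta ← mu
  beta is a collider here and neither beta nor any of its descendants is conditioned on, so the collider stays closed — the path is blocked at beta.
Path 4: zeta → rho ← eps → mu
  rho is a collider here and neither rho nor any of its descendants is conditioned on, so the collider stays closed — the path is blocked at rho.
Path 5: zeta → kappa → delta → mu
  delta is a chain here and delta is conditioned on, so the path is blocked at delta.
Path 6: zeta → kappa → mu
  kappa is a chain and kappa is not conditioned on — no node blocks this path, so it is active.
At least one path is unblocked, so d-separation fails.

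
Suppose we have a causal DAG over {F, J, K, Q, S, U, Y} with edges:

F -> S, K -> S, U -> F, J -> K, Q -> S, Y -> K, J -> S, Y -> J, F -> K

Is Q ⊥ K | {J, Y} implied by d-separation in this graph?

Yes

4 paths connect Q and K; each must be blocked for d-separation to hold:
Path 1: Q → S ← K
  S is a collider here and neither S nor any of its descendants is conditioned on, so the collider stays closed — the path is blocked at S.
Path 2: Q → S ← J → K
  S is a collider here and neither S nor any of its descendants is conditioned on, so the collider stays closed — the path is blocked at S.
Path 3: Q → S ← J ← Y → K
  S is a collider here and neither S nor any of its descendants is conditioned on, so the collider stays closed — the path is blocked at S.
Path 4: Q → S ← F → K
  S is a collider here and neither S nor any of its descendants is conditioned on, so the collider stays closed — the path is blocked at S.
Every path is blocked, so Q and K are d-separated given {J, Y}.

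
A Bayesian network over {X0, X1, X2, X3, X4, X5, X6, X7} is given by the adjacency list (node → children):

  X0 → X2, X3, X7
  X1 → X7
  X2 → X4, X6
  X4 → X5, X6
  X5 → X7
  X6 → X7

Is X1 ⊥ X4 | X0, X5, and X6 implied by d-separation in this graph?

Yes

We examine all 5 paths between X1 and X4:
  1. X1 → X7 ← X6 ← X2 → X4 — X7:collider[blocks]; X6:chain[blocks]; X2:fork[open] ⇒ blocked
  2. X1 → X7 ← X6 ← X4 — X7:collider[blocks]; X6:chain[blocks] ⇒ blocked
  3. X1 → X7 ← X0 → X2 → X4 — X7:collider[blocks]; X0:fork[blocks]; X2:chain[open] ⇒ blocked
  4. X1 → X7 ← X0 → X2 → X6 ← X4 — X7:collider[blocks]; X0:fork[blocks]; X2:chain[open]; X6:collider[open] ⇒ blocked
  5. X1 → X7 ← X5 ← X4 — X7:collider[blocks]; X5:chain[blocks] ⇒ blocked
All paths are blocked; X1 ⊥ X4 | {X0, X5, X6} holds.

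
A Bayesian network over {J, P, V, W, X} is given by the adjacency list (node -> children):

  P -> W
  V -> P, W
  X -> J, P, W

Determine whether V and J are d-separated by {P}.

We examine all 4 paths between V and J:
  1. V → W ← X → J — W:collider[blocks]; X:fork[open] ⇒ blocked
  2. V → W ← P ← X → J — W:collider[blocks]; P:chain[blocks]; X:fork[open] ⇒ blocked
  3. V → P ← X → J — P:collider[open]; X:fork[open] ⇒ active
  4. V → P → W ← X → J — P:chain[blocks]; W:collider[blocks]; X:fork[open] ⇒ blocked
Because an active path exists, V and J are not d-separated.

No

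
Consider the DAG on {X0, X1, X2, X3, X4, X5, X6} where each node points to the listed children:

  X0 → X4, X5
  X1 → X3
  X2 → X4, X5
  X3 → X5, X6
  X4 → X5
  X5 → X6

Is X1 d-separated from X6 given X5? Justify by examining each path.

No

There are 2 undirected paths between X1 and X6; checking each against the conditioning set {X5}:
Path 1: X1 → X3 → X6
  X3 is a chain and X3 is not conditioned on — no node blocks this path, so it is active.
Path 2: X1 → X3 → X5 → X6
  X5 is a chain here and X5 is conditioned on, so the path is blocked at X5.
Since the path X1 → X3 → X6 is active, X1 and X6 are not d-separated given {X5}.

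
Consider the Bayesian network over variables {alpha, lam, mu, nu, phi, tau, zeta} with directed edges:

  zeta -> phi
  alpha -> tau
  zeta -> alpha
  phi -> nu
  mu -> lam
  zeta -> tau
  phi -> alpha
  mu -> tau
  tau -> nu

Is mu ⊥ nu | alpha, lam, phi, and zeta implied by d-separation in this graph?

No — mu and nu are not d-separated given {alpha, lam, phi, zeta}.

Enumerating the 5 paths from mu to nu and testing each for blocking by {alpha, lam, phi, zeta}:
  1. mu → tau ← alpha ← phi → nu — tau:collider[blocks]; alpha:chain[blocks]; phi:fork[blocks] ⇒ blocked
  2. mu → tau ← alpha ← zeta → phi → nu — tau:collider[blocks]; alpha:chain[blocks]; zeta:fork[blocks]; phi:chain[blocks] ⇒ blocked
  3. mu → tau → nu — tau:chain[open] ⇒ active
  4. mu → tau ← zeta → alpha ← phi → nu — tau:collider[blocks]; zeta:fork[blocks]; alpha:collider[open]; phi:fork[blocks] ⇒ blocked
  5. mu → tau ← zeta → phi → nu — tau:collider[blocks]; zeta:fork[blocks]; phi:chain[blocks] ⇒ blocked
Since the path mu → tau → nu is active, mu and nu are not d-separated given {alpha, lam, phi, zeta}.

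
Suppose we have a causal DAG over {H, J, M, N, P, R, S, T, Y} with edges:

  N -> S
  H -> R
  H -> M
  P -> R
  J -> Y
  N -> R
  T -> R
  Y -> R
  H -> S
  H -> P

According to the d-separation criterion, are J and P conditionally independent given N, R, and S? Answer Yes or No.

We examine all 3 paths between J and P:
  1. J → Y → R ← N → S ← H → P — Y:chain[open]; R:collider[open]; N:fork[blocks]; S:collider[open]; H:fork[open] ⇒ blocked
  2. J → Y → R ← H → P — Y:chain[open]; R:collider[open]; H:fork[open] ⇒ active
  3. J → Y → R ← P — Y:chain[open]; R:collider[open] ⇒ active
Since the path J → Y → R ← H → P is active, J and P are not d-separated given {N, R, S}.

No — J and P are not d-separated given {N, R, S}.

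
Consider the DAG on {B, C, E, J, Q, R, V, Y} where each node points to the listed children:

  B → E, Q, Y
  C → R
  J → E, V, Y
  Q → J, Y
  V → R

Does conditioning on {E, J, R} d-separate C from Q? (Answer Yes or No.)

Yes

5 paths connect C and Q; each must be blocked for d-separation to hold:
  1. C → R ← V ← J → E ← B → Q — R:collider[open]; V:chain[open]; J:fork[blocks]; E:collider[open]; B:fork[open] ⇒ blocked
  2. C → R ← V ← J → E ← B → Y ← Q — R:collider[open]; V:chain[open]; J:fork[blocks]; E:collider[open]; B:fork[open]; Y:collider[blocks] ⇒ blocked
  3. C → R ← V ← J ← Q — R:collider[open]; V:chain[open]; J:chain[blocks] ⇒ blocked
  4. C → R ← V ← J → Y ← Q — R:collider[open]; V:chain[open]; J:fork[blocks]; Y:collider[blocks] ⇒ blocked
  5. C → R ← V ← J → Y ← B → Q — R:collider[open]; V:chain[open]; J:fork[blocks]; Y:collider[blocks]; B:fork[open] ⇒ blocked
Every path is blocked, so C and Q are d-separated given {E, J, R}.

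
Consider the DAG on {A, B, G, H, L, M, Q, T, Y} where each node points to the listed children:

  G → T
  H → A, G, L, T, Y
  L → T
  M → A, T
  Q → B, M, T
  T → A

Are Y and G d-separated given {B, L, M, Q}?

No

6 paths connect Y and G; each must be blocked for d-separation to hold:
Path 1: Y ← H → L → T ← G
  L is a chain here and L is conditioned on, so the path is blocked at L.
Path 2: Y ← H → A ← M ← Q → T ← G
  A is a collider here and neither A nor any of its descendants is conditioned on, so the collider stays closed — the path is blocked at A.
Path 3: Y ← H → A ← M → T ← G
  A is a collider here and neither A nor any of its descendants is conditioned on, so the collider stays closed — the path is blocked at A.
Path 4: Y ← H → A ← T ← G
  A is a collider here and neither A nor any of its descendants is conditioned on, so the collider stays closed — the path is blocked at A.
Path 5: Y ← H → T ← G
  T is a collider here and neither T nor any of its descendants is conditioned on, so the collider stays closed — the path is blocked at T.
Path 6: Y ← H → G
  H is a fork and H is not conditioned on — no node blocks this path, so it is active.
Since the path Y ← H → G is active, Y and G are not d-separated given {B, L, M, Q}.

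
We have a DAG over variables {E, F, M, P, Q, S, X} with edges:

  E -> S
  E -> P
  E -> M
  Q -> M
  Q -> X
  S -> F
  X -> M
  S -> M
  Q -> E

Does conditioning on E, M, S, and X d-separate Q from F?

Yes

Enumerating the 6 paths from Q to F and testing each for blocking by {E, M, S, X}:
Path 1: Q → M ← S → F
  S is a fork here and S is conditioned on, so the path is blocked at S.
Path 2: Q → M ← E → S → F
  E is a fork here and E is conditioned on, so the path is blocked at E.
Path 3: Q → X → M ← S → F
  X is a chain here and X is conditioned on, so the path is blocked at X.
Path 4: Q → X → M ← E → S → F
  X is a chain here and X is conditioned on, so the path is blocked at X.
Path 5: Q → E → S → F
  E is a chain here and E is conditioned on, so the path is blocked at E.
Path 6: Q → E → M ← S → F
  E is a chain here and E is conditioned on, so the path is blocked at E.
Since every path is blocked, d-separation holds.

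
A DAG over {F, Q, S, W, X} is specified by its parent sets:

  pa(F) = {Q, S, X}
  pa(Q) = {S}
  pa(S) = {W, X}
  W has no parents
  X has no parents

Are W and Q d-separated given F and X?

No

There are 3 undirected paths between W and Q; checking each against the conditioning set {F, X}:
Path 1: W → S ← X → F ← Q
  X is a fork here and X is conditioned on, so the path is blocked at X.
Path 2: W → S → F ← Q
  S is a chain and S is not conditioned on; F is a collider and F is conditioned on, which opens it — no node blocks this path, so it is active.
Path 3: W → S → Q
  S is a chain and S is not conditioned on — no node blocks this path, so it is active.
Because an active path exists, W and Q are not d-separated.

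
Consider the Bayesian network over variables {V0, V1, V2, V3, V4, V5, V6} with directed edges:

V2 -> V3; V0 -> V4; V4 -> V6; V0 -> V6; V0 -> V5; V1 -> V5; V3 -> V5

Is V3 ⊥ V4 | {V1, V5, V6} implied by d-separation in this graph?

No

Enumerating the 2 paths from V3 to V4 and testing each for blocking by {V1, V5, V6}:
Path 1: V3 → V5 ← V0 → V4
  V5 is a collider and V5 is conditioned on, which opens it; V0 is a fork and V0 is not conditioned on — no node blocks this path, so it is active.
Path 2: V3 → V5 ← V0 → V6 ← V4
  V5 is a collider and V5 is conditioned on, which opens it; V0 is a fork and V0 is not conditioned on; V6 is a collider and V6 is conditioned on, which opens it — no node blocks this path, so it is active.
Because an active path exists, V3 and V4 are not d-separated.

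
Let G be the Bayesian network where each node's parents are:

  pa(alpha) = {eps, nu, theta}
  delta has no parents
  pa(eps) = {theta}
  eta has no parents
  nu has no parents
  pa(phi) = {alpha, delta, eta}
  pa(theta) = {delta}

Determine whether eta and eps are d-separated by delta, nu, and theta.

We examine all 4 paths between eta and eps:
Path 1: eta → phi ← delta → theta → eps
  phi is a collider here and neither phi nor any of its descendants is conditioned on, so the collider stays closed — the path is blocked at phi.
Path 2: eta → phi ← delta → theta → alpha ← eps
  phi is a collider here and neither phi nor any of its descendants is conditioned on, so the collider stays closed — the path is blocked at phi.
Path 3: eta → phi ← alpha ← theta → eps
  phi is a collider here and neither phi nor any of its descendants is conditioned on, so the collider stays closed — the path is blocked at phi.
Path 4: eta → phi ← alpha ← eps
  phi is a collider here and neither phi nor any of its descendants is conditioned on, so the collider stays closed — the path is blocked at phi.
Every path is blocked, so eta and eps are d-separated given {delta, nu, theta}.

Yes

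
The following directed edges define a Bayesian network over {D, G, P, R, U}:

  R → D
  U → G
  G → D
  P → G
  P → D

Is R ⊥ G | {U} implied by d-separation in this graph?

Enumerating the 2 paths from R to G and testing each for blocking by {U}:
Path 1: R → D ← P → G
  D is a collider here and neither D nor any of its descendants is conditioned on, so the collider stays closed — the path is blocked at D.
Path 2: R → D ← G
  D is a collider here and neither D nor any of its descendants is conditioned on, so the collider stays closed — the path is blocked at D.
Since every path is blocked, d-separation holds.

Yes — R and G are d-separated given {U}.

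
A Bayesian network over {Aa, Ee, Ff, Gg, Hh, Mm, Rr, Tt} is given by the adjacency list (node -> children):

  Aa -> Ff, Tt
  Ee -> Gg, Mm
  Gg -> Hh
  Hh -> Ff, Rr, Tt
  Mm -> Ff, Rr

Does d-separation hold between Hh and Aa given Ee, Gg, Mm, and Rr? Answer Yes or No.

There are 4 undirected paths between Hh and Aa; checking each against the conditioning set {Ee, Gg, Mm, Rr}:
Path 1: Hh → Ff ← Aa
  Ff is a collider here and neither Ff nor any of its descendants is conditioned on, so the collider stays closed — the path is blocked at Ff.
Path 2: Hh ← Gg ← Ee → Mm → Ff ← Aa
  Gg is a chain here and Gg is conditioned on, so the path is blocked at Gg.
Path 3: Hh → Tt ← Aa
  Tt is a collider here and neither Tt nor any of its descendants is conditioned on, so the collider stays closed — the path is blocked at Tt.
Path 4: Hh → Rr ← Mm → Ff ← Aa
  Mm is a fork here and Mm is conditioned on, so the path is blocked at Mm.
Every path is blocked, so Hh and Aa are d-separated given {Ee, Gg, Mm, Rr}.

Yes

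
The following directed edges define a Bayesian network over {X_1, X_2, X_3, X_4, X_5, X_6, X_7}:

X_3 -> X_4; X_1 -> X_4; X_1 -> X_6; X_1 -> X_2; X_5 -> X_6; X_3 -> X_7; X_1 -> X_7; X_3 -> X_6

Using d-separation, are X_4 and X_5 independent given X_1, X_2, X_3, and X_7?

4 paths connect X_4 and X_5; each must be blocked for d-separation to hold:
Path 1: X_4 ← X_3 → X_7 ← X_1 → X_6 ← X_5
  X_3 is a fork here and X_3 is conditioned on, so the path is blocked at X_3.
Path 2: X_4 ← X_3 → X_6 ← X_5
  X_3 is a fork here and X_3 is conditioned on, so the path is blocked at X_3.
Path 3: X_4 ← X_1 → X_7 ← X_3 → X_6 ← X_5
  X_1 is a fork here and X_1 is conditioned on, so the path is blocked at X_1.
Path 4: X_4 ← X_1 → X_6 ← X_5
  X_1 is a fork here and X_1 is conditioned on, so the path is blocked at X_1.
Since every path is blocked, d-separation holds.

Yes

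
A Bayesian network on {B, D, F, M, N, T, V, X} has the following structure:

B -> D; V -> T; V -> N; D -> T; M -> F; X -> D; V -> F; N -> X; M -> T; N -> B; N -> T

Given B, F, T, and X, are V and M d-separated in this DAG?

We examine all 5 paths between V and M:
  1. V → T ← M — T:collider[open] ⇒ active
  2. V → F ← M — F:collider[open] ⇒ active
  3. V → N → T ← M — N:chain[open]; T:collider[open] ⇒ active
  4. V → N → B → D → T ← M — N:chain[open]; B:chain[blocks]; D:chain[open]; T:collider[open] ⇒ blocked
  5. V → N → X → D → T ← M — N:chain[open]; X:chain[blocks]; D:chain[open]; T:collider[open] ⇒ blocked
Since the path V → T ← M is active, V and M are not d-separated given {B, F, T, X}.

No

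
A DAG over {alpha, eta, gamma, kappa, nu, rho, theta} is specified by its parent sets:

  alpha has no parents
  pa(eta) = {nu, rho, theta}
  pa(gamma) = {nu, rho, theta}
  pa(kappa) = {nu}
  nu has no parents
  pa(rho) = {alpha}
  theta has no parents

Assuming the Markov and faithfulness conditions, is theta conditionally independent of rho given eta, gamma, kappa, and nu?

4 paths connect theta and rho; each must be blocked for d-separation to hold:
Path 1: theta → eta ← nu → gamma ← rho
  nu is a fork here and nu is conditioned on, so the path is blocked at nu.
Path 2: theta → eta ← rho
  eta is a collider and eta is conditioned on, which opens it — no node blocks this path, so it is active.
Path 3: theta → gamma ← nu → eta ← rho
  nu is a fork here and nu is conditioned on, so the path is blocked at nu.
Path 4: theta → gamma ← rho
  gamma is a collider and gamma is conditioned on, which opens it — no node blocks this path, so it is active.
At least one path is unblocked, so d-separation fails.

No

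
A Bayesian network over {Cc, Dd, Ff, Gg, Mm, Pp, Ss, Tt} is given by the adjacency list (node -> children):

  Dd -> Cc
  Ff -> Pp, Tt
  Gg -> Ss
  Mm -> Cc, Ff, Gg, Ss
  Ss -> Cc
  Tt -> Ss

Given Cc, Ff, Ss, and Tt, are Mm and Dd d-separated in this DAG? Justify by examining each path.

No

We examine all 4 paths between Mm and Dd:
  1. Mm → Ff → Tt → Ss → Cc ← Dd — Ff:chain[blocks]; Tt:chain[blocks]; Ss:chain[blocks]; Cc:collider[open] ⇒ blocked
  2. Mm → Gg → Ss → Cc ← Dd — Gg:chain[open]; Ss:chain[blocks]; Cc:collider[open] ⇒ blocked
  3. Mm → Cc ← Dd — Cc:collider[open] ⇒ active
  4. Mm → Ss → Cc ← Dd — Ss:chain[blocks]; Cc:collider[open] ⇒ blocked
Since the path Mm → Cc ← Dd is active, Mm and Dd are not d-separated given {Cc, Ff, Ss, Tt}.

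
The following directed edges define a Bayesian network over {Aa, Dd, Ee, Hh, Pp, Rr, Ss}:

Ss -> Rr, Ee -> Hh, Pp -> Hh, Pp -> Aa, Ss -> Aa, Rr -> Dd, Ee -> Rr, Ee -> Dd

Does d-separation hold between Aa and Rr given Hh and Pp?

3 paths connect Aa and Rr; each must be blocked for d-separation to hold:
  1. Aa ← Ss → Rr — Ss:fork[open] ⇒ active
  2. Aa ← Pp → Hh ← Ee → Rr — Pp:fork[blocks]; Hh:collider[open]; Ee:fork[open] ⇒ blocked
  3. Aa ← Pp → Hh ← Ee → Dd ← Rr — Pp:fork[blocks]; Hh:collider[open]; Ee:fork[open]; Dd:collider[blocks] ⇒ blocked
Because an active path exists, Aa and Rr are not d-separated.

No — Aa and Rr are not d-separated given {Hh, Pp}.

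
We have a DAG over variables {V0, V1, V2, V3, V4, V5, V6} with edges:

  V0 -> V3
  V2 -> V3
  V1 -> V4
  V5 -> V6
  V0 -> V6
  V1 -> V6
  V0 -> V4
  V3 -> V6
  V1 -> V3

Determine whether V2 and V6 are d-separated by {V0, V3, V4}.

5 paths connect V2 and V6; each must be blocked for d-separation to hold:
  1. V2 → V3 ← V1 → V4 ← V0 → V6 — V3:collider[open]; V1:fork[open]; V4:collider[open]; V0:fork[blocks] ⇒ blocked
  2. V2 → V3 ← V1 → V6 — V3:collider[open]; V1:fork[open] ⇒ active
  3. V2 → V3 ← V0 → V4 ← V1 → V6 — V3:collider[open]; V0:fork[blocks]; V4:collider[open]; V1:fork[open] ⇒ blocked
  4. V2 → V3 ← V0 → V6 — V3:collider[open]; V0:fork[blocks] ⇒ blocked
  5. V2 → V3 → V6 — V3:chain[blocks] ⇒ blocked
Because an active path exists, V2 and V6 are not d-separated.

No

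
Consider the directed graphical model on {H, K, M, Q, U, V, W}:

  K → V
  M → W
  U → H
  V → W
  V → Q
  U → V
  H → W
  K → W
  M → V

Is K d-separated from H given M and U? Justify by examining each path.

Yes

We examine all 6 paths between K and H:
Path 1: K → W ← V ← U → H
  W is a collider here and neither W nor any of its descendants is conditioned on, so the collider stays closed — the path is blocked at W.
Path 2: K → W ← H
  W is a collider here and neither W nor any of its descendants is conditioned on, so the collider stays closed — the path is blocked at W.
Path 3: K → W ← M → V ← U → H
  W is a collider here and neither W nor any of its descendants is conditioned on, so the collider stays closed — the path is blocked at W.
Path 4: K → V ← U → H
  V is a collider here and neither V nor any of its descendants is conditioned on, so the collider stays closed — the path is blocked at V.
Path 5: K → V → W ← H
  W is a collider here and neither W nor any of its descendants is conditioned on, so the collider stays closed — the path is blocked at W.
Path 6: K → V ← M → W ← H
  V is a collider here and neither V nor any of its descendants is conditioned on, so the collider stays closed — the path is blocked at V.
Since every path is blocked, d-separation holds.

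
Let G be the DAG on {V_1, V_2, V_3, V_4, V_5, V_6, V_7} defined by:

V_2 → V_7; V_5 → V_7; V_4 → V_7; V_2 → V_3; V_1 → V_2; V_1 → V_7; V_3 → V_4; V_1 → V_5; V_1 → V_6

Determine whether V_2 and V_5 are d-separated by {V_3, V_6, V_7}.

No — V_2 and V_5 are not d-separated given {V_3, V_6, V_7}.

6 paths connect V_2 and V_5; each must be blocked for d-separation to hold:
Path 1: V_2 → V_3 → V_4 → V_7 ← V_5
  V_3 is a chain here and V_3 is conditioned on, so the path is blocked at V_3.
Path 2: V_2 → V_3 → V_4 → V_7 ← V_1 → V_5
  V_3 is a chain here and V_3 is conditioned on, so the path is blocked at V_3.
Path 3: V_2 → V_7 ← V_5
  V_7 is a collider and V_7 is conditioned on, which opens it — no node blocks this path, so it is active.
Path 4: V_2 → V_7 ← V_1 → V_5
  V_7 is a collider and V_7 is conditioned on, which opens it; V_1 is a fork and V_1 is not conditioned on — no node blocks this path, so it is active.
Path 5: V_2 ← V_1 → V_7 ← V_5
  V_1 is a fork and V_1 is not conditioned on; V_7 is a collider and V_7 is conditioned on, which opens it — no node blocks this path, so it is active.
Path 6: V_2 ← V_1 → V_5
  V_1 is a fork and V_1 is not conditioned on — no node blocks this path, so it is active.
Because an active path exists, V_2 and V_5 are not d-separated.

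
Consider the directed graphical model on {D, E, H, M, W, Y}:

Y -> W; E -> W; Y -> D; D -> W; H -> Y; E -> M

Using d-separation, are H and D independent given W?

2 paths connect H and D; each must be blocked for d-separation to hold:
  1. H → Y → W ← D — Y:chain[open]; W:collider[open] ⇒ active
  2. H → Y → D — Y:chain[open] ⇒ active
Since the path H → Y → W ← D is active, H and D are not d-separated given {W}.

No — H and D are not d-separated given {W}.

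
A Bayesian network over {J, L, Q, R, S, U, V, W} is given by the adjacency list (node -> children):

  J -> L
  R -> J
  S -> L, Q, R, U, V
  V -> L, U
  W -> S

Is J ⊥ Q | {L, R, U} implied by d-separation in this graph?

There are 4 undirected paths between J and Q; checking each against the conditioning set {L, R, U}:
Path 1: J ← R ← S → Q
  R is a chain here and R is conditioned on, so the path is blocked at R.
Path 2: J → L ← V → U ← S → Q
  L is a collider and L is conditioned on, which opens it; V is a fork and V is not conditioned on; U is a collider and U is conditioned on, which opens it; S is a fork and S is not conditioned on — no node blocks this path, so it is active.
Path 3: J → L ← V ← S → Q
  L is a collider and L is conditioned on, which opens it; V is a chain and V is not conditioned on; S is a fork and S is not conditioned on — no node blocks this path, so it is active.
Path 4: J → L ← S → Q
  L is a collider and L is conditioned on, which opens it; S is a fork and S is not conditioned on — no node blocks this path, so it is active.
At least one path is unblocked, so d-separation fails.

No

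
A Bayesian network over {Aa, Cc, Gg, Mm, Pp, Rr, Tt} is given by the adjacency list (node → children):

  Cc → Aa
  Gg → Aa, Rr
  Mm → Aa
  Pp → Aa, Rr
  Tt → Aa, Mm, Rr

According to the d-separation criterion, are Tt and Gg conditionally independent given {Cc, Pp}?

We examine all 6 paths between Tt and Gg:
Path 1: Tt → Aa ← Pp → Rr ← Gg
  Aa is a collider here and neither Aa nor any of its descendants is conditioned on, so the collider stays closed — the path is blocked at Aa.
Path 2: Tt → Aa ← Gg
  Aa is a collider here and neither Aa nor any of its descendants is conditioned on, so the collider stays closed — the path is blocked at Aa.
Path 3: Tt → Mm → Aa ← Pp → Rr ← Gg
  Aa is a collider here and neither Aa nor any of its descendants is conditioned on, so the collider stays closed — the path is blocked at Aa.
Path 4: Tt → Mm → Aa ← Gg
  Aa is a collider here and neither Aa nor any of its descendants is conditioned on, so the collider stays closed — the path is blocked at Aa.
Path 5: Tt → Rr ← Pp → Aa ← Gg
  Rr is a collider here and neither Rr nor any of its descendants is conditioned on, so the collider stays closed — the path is blocked at Rr.
Path 6: Tt → Rr ← Gg
  Rr is a collider here and neither Rr nor any of its descendants is conditioned on, so the collider stays closed — the path is blocked at Rr.
Since every path is blocked, d-separation holds.

Yes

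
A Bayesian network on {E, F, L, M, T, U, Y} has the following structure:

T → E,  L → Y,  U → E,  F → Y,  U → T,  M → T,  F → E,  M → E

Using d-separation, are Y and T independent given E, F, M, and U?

Yes

Enumerating the 3 paths from Y to T and testing each for blocking by {E, F, M, U}:
  1. Y ← F → E ← U → T — F:fork[blocks]; E:collider[open]; U:fork[blocks] ⇒ blocked
  2. Y ← F → E ← M → T — F:fork[blocks]; E:collider[open]; M:fork[blocks] ⇒ blocked
  3. Y ← F → E ← T — F:fork[blocks]; E:collider[open] ⇒ blocked
Since every path is blocked, d-separation holds.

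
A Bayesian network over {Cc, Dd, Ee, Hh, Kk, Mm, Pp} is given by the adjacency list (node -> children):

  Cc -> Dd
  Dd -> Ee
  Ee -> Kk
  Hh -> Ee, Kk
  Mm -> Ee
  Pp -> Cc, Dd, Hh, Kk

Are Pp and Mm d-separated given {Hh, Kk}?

We examine all 6 paths between Pp and Mm:
Path 1: Pp → Dd → Ee ← Mm
  Dd is a chain and Dd is not conditioned on; Ee is a collider and its descendant Kk is conditioned on, which opens it — no node blocks this path, so it is active.
Path 2: Pp → Hh → Ee ← Mm
  Hh is a chain here and Hh is conditioned on, so the path is blocked at Hh.
Path 3: Pp → Hh → Kk ← Ee ← Mm
  Hh is a chain here and Hh is conditioned on, so the path is blocked at Hh.
Path 4: Pp → Kk ← Ee ← Mm
  Kk is a collider and Kk is conditioned on, which opens it; Ee is a chain and Ee is not conditioned on — no node blocks this path, so it is active.
Path 5: Pp → Kk ← Hh → Ee ← Mm
  Hh is a fork here and Hh is conditioned on, so the path is blocked at Hh.
Path 6: Pp → Cc → Dd → Ee ← Mm
  Cc is a chain and Cc is not conditioned on; Dd is a chain and Dd is not conditioned on; Ee is a collider and its descendant Kk is conditioned on, which opens it — no node blocks this path, so it is active.
Because an active path exists, Pp and Mm are not d-separated.

No — Pp and Mm are not d-separated given {Hh, Kk}.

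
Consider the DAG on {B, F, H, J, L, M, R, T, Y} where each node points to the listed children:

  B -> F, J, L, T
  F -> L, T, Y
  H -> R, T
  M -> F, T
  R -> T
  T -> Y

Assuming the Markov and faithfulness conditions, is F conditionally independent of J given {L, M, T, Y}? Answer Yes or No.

No

5 paths connect F and J; each must be blocked for d-separation to hold:
  1. F → T ← B → J — T:collider[open]; B:fork[open] ⇒ active
  2. F ← M → T ← B → J — M:fork[blocks]; T:collider[open]; B:fork[open] ⇒ blocked
  3. F → L ← B → J — L:collider[open]; B:fork[open] ⇒ active
  4. F ← B → J — B:fork[open] ⇒ active
  5. F → Y ← T ← B → J — Y:collider[open]; T:chain[blocks]; B:fork[open] ⇒ blocked
Because an active path exists, F and J are not d-separated.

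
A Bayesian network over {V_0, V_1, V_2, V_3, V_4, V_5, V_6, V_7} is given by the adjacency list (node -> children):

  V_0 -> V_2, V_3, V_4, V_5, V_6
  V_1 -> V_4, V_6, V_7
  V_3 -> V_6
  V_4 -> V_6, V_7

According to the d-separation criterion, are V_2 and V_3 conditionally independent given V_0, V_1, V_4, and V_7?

Yes

We examine all 5 paths between V_2 and V_3:
  1. V_2 ← V_0 → V_3 — V_0:fork[blocks] ⇒ blocked
  2. V_2 ← V_0 → V_4 → V_7 ← V_1 → V_6 ← V_3 — V_0:fork[blocks]; V_4:chain[blocks]; V_7:collider[open]; V_1:fork[blocks]; V_6:collider[blocks] ⇒ blocked
  3. V_2 ← V_0 → V_4 → V_6 ← V_3 — V_0:fork[blocks]; V_4:chain[blocks]; V_6:collider[blocks] ⇒ blocked
  4. V_2 ← V_0 → V_4 ← V_1 → V_6 ← V_3 — V_0:fork[blocks]; V_4:collider[open]; V_1:fork[blocks]; V_6:collider[blocks] ⇒ blocked
  5. V_2 ← V_0 → V_6 ← V_3 — V_0:fork[blocks]; V_6:collider[blocks] ⇒ blocked
Every path is blocked, so V_2 and V_3 are d-separated given {V_0, V_1, V_4, V_7}.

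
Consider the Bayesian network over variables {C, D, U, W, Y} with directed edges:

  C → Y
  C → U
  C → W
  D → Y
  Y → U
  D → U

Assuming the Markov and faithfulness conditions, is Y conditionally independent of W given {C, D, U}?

Yes

3 paths connect Y and W; each must be blocked for d-separation to hold:
Path 1: Y ← D → U ← C → W
  D is a fork here and D is conditioned on, so the path is blocked at D.
Path 2: Y → U ← C → W
  C is a fork here and C is conditioned on, so the path is blocked at C.
Path 3: Y ← C → W
  C is a fork here and C is conditioned on, so the path is blocked at C.
Every path is blocked, so Y and W are d-separated given {C, D, U}.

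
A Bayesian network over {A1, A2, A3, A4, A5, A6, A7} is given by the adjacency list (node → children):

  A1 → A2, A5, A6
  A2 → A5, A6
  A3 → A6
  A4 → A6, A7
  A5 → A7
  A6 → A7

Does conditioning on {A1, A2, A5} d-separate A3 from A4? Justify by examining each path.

6 paths connect A3 and A4; each must be blocked for d-separation to hold:
Path 1: A3 → A6 ← A4
  A6 is a collider here and neither A6 nor any of its descendants is conditioned on, so the collider stays closed — the path is blocked at A6.
Path 2: A3 → A6 → A7 ← A4
  A7 is a collider here and neither A7 nor any of its descendants is conditioned on, so the collider stays closed — the path is blocked at A7.
Path 3: A3 → A6 ← A2 → A5 → A7 ← A4
  A6 is a collider here and neither A6 nor any of its descendants is conditioned on, so the collider stays closed — the path is blocked at A6.
Path 4: A3 → A6 ← A2 ← A1 → A5 → A7 ← A4
  A6 is a collider here and neither A6 nor any of its descendants is conditioned on, so the collider stays closed — the path is blocked at A6.
Path 5: A3 → A6 ← A1 → A2 → A5 → A7 ← A4
  A6 is a collider here and neither A6 nor any of its descendants is conditioned on, so the collider stays closed — the path is blocked at A6.
Path 6: A3 → A6 ← A1 → A5 → A7 ← A4
  A6 is a collider here and neither A6 nor any of its descendants is conditioned on, so the collider stays closed — the path is blocked at A6.
All paths are blocked; A3 ⊥ A4 | {A1, A2, A5} holds.

Yes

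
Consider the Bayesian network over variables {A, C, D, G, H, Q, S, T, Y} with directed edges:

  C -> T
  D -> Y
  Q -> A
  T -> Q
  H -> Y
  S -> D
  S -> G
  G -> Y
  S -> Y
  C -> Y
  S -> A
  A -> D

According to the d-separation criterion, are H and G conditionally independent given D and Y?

6 paths connect H and G; each must be blocked for d-separation to hold:
Path 1: H → Y ← C → T → Q → A ← S → G
  Y is a collider and Y is conditioned on, which opens it; C is a fork and C is not conditioned on; T is a chain and T is not conditioned on; Q is a chain and Q is not conditioned on; A is a collider and its descendant Y is conditioned on, which opens it; S is a fork and S is not conditioned on — no node blocks this path, so it is active.
Path 2: H → Y ← C → T → Q → A → D ← S → G
  Y is a collider and Y is conditioned on, which opens it; C is a fork and C is not conditioned on; T is a chain and T is not conditioned on; Q is a chain and Q is not conditioned on; A is a chain and A is not conditioned on; D is a collider and D is conditioned on, which opens it; S is a fork and S is not conditioned on — no node blocks this path, so it is active.
Path 3: H → Y ← G
  Y is a collider and Y is conditioned on, which opens it — no node blocks this path, so it is active.
Path 4: H → Y ← S → G
  Y is a collider and Y is conditioned on, which opens it; S is a fork and S is not conditioned on — no node blocks this path, so it is active.
Path 5: H → Y ← D ← A ← S → G
  D is a chain here and D is conditioned on, so the path is blocked at D.
Path 6: H → Y ← D ← S → G
  D is a chain here and D is conditioned on, so the path is blocked at D.
Because an active path exists, H and G are not d-separated.

No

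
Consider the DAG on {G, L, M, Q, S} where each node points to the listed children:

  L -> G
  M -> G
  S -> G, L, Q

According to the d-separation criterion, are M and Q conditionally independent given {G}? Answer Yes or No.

Enumerating the 2 paths from M to Q and testing each for blocking by {G}:
Path 1: M → G ← S → Q
  G is a collider and G is conditioned on, which opens it; S is a fork and S is not conditioned on — no node blocks this path, so it is active.
Path 2: M → G ← L ← S → Q
  G is a collider and G is conditioned on, which opens it; L is a chain and L is not conditioned on; S is a fork and S is not conditioned on — no node blocks this path, so it is active.
At least one path is unblocked, so d-separation fails.

No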